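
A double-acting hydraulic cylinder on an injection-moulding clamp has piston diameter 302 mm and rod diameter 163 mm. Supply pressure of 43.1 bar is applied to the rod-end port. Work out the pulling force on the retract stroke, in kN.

F ≈ 219 kN

Rod-side annular area A_ann = π/4 × (302² − 163²) = 50760 mm^2
On retraction the pressure acts on the annular area (bore minus rod).
F = P × A_ann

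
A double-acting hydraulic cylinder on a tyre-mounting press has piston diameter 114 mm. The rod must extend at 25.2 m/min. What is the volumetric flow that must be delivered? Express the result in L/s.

Q ≈ 4.29 L/s

Cap-side area A_cap = π/4 × (114 mm)² = 10210 mm^2
Q = A × v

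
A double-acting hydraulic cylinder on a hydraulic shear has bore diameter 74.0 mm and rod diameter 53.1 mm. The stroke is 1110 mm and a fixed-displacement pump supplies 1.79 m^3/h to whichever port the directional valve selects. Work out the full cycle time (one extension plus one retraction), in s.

Cap-side area A_cap = π/4 × (74.0 mm)² = 4301 mm^2
Rod-side annular area A_ann = π/4 × (74.0² − 53.1²) = 2086 mm^2
t_ext = A_cap·L/Q = 9.601 s
t_ret = A_ann·L/Q = 4.658 s
t_cycle = t_ext + t_ret

t ≈ 14.3 s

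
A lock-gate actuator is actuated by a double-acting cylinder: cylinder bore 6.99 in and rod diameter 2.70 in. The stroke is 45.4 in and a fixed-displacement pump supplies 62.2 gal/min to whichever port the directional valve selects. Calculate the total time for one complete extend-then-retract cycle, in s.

t ≈ 13.5 s

Cap-side area A_cap = π/4 × (6.99 in)² = 38.37 in^2
Rod-side annular area A_ann = π/4 × (6.99² − 2.70²) = 32.65 in^2
t_ext = A_cap·L/Q = 7.275 s
t_ret = A_ann·L/Q = 6.190 s
t_cycle = t_ext + t_ret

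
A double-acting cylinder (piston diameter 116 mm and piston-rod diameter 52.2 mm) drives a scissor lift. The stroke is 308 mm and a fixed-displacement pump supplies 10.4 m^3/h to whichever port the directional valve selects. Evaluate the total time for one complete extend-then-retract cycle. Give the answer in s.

t ≈ 2.03 s

Cap-side area A_cap = π/4 × (116 mm)² = 10570 mm^2
Rod-side annular area A_ann = π/4 × (116² − 52.2²) = 8428 mm^2
t_ext = A_cap·L/Q = 1.127 s
t_ret = A_ann·L/Q = 0.8986 s
t_cycle = t_ext + t_ret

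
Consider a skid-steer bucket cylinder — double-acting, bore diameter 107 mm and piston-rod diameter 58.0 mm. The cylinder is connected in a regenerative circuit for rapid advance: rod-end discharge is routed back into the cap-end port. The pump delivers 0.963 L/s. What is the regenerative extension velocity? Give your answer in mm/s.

v ≈ 364 mm/s

In regeneration the rod-end outflow joins the pump flow into the cap end, so the net volume the pump must supply per unit advance equals the rod cross-section area.
Rod cross-section A_rod = π/4 × (58.0 mm)² = 2642 mm^2
v = Q_pump / A_rod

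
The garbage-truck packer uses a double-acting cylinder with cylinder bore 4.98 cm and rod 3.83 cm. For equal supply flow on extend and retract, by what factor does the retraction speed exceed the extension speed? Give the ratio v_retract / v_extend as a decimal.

v_ret/v_ext ≈ 2.45

Cap-side area A_cap = π/4 × (4.98 cm)² = 19.48 cm^2
Rod-side annular area A_ann = π/4 × (4.98² − 3.83²) = 7.957 cm^2
For equal Q, v ∝ 1/A, so v_ret/v_ext = A_cap/A_ann.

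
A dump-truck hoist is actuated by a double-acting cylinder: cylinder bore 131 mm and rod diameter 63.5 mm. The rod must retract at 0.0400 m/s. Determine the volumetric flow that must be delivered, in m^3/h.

Q ≈ 1.48 m^3/h

Rod-side annular area A_ann = π/4 × (131² − 63.5²) = 10310 mm^2
Q = A × v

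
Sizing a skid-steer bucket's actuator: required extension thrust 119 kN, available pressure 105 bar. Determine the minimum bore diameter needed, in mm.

Extension force acts on the full piston face: F = P × (π/4)D².
D = √(4F / (πP)) = √(4 × 119 kN / (π × 105 bar))

D ≈ 120 mm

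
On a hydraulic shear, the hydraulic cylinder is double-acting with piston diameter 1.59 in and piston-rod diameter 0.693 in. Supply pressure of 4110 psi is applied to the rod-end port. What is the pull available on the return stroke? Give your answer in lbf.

F ≈ 6610 lbf

Rod-side annular area A_ann = π/4 × (1.59² − 0.693²) = 1.608 in^2
On retraction the pressure acts on the annular area (bore minus rod).
F = P × A_ann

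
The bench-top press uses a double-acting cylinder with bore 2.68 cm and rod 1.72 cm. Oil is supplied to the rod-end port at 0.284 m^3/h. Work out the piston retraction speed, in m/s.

v ≈ 0.238 m/s

Rod-side annular area A_ann = π/4 × (2.68² − 1.72²) = 3.318 cm^2
Flow into the rod-end port fills the annular volume.
v = Q / A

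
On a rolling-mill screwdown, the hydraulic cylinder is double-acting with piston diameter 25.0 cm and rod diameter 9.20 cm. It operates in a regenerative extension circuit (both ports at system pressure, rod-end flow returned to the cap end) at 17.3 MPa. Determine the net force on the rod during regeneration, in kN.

With equal pressure on both faces, forces on the annular region cancel; the net push is pressure × rod cross-section.
Rod cross-section A_rod = π/4 × (9.20 cm)² = 66.48 cm^2
F = P × A_rod

F ≈ 115 kN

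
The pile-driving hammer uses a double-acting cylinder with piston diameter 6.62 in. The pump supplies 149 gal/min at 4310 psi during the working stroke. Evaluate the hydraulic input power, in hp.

Hydraulic power = P × Q

W ≈ 375 hp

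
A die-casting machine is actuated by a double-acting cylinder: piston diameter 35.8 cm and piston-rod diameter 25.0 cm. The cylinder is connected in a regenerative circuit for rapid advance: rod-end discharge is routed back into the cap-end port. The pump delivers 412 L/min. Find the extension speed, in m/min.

v ≈ 8.39 m/min

In regeneration the rod-end outflow joins the pump flow into the cap end, so the net volume the pump must supply per unit advance equals the rod cross-section area.
Rod cross-section A_rod = π/4 × (25.0 cm)² = 490.9 cm^2
v = Q_pump / A_rod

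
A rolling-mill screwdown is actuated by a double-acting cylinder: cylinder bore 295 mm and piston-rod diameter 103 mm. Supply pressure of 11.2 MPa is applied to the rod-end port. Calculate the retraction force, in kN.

Rod-side annular area A_ann = π/4 × (295² − 103²) = 60020 mm^2
On retraction the pressure acts on the annular area (bore minus rod).
F = P × A_ann

F ≈ 672 kN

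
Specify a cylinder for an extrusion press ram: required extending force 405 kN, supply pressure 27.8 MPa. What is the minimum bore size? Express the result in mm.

Extension force acts on the full piston face: F = P × (π/4)D².
D = √(4F / (πP)) = √(4 × 405 kN / (π × 27.8 MPa))

D ≈ 136 mm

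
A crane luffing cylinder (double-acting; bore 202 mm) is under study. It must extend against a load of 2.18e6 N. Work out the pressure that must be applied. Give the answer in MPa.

Cap-side area A_cap = π/4 × (202 mm)² = 32050 mm^2
P = F / A = 2.18e6 N / A

P ≈ 68.0 MPa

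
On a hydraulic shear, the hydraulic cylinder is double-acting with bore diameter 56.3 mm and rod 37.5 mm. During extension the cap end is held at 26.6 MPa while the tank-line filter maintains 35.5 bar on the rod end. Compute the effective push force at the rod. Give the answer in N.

Cap-side area A_cap = π/4 × (56.3 mm)² = 2489 mm^2
Rod-side annular area A_ann = π/4 × (56.3² − 37.5²) = 1385 mm^2
Net thrust = P_cap·A_cap − P_rod·A_ann = 66220 N − 4917 N

F ≈ 61300 N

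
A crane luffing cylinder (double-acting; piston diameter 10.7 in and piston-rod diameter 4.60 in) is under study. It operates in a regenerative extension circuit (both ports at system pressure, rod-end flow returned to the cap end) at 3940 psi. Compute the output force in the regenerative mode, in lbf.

With equal pressure on both faces, forces on the annular region cancel; the net push is pressure × rod cross-section.
Rod cross-section A_rod = π/4 × (4.60 in)² = 16.62 in^2
F = P × A_rod

F ≈ 65500 lbf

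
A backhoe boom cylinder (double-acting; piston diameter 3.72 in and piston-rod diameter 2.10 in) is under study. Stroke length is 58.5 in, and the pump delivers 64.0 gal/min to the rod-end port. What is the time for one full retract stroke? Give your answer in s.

Rod-side annular area A_ann = π/4 × (3.72² − 2.10²) = 7.405 in^2
Swept volume V = A × L; t = V / Q = A·L / Q

t ≈ 1.76 s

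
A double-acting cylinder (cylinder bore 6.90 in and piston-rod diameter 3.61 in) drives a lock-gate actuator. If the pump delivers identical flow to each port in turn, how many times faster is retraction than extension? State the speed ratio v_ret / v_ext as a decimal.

Cap-side area A_cap = π/4 × (6.90 in)² = 37.39 in^2
Rod-side annular area A_ann = π/4 × (6.90² − 3.61²) = 27.16 in^2
For equal Q, v ∝ 1/A, so v_ret/v_ext = A_cap/A_ann.

v_ret/v_ext ≈ 1.38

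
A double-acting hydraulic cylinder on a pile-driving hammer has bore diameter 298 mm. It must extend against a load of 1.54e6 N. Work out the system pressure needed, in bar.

P ≈ 221 bar

Cap-side area A_cap = π/4 × (298 mm)² = 69750 mm^2
P = F / A = 1.54e6 N / A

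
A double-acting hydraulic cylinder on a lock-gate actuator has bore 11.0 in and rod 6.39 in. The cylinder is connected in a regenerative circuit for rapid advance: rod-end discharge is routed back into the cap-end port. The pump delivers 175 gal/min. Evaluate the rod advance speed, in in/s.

v ≈ 21.0 in/s

In regeneration the rod-end outflow joins the pump flow into the cap end, so the net volume the pump must supply per unit advance equals the rod cross-section area.
Rod cross-section A_rod = π/4 × (6.39 in)² = 32.07 in^2
v = Q_pump / A_rod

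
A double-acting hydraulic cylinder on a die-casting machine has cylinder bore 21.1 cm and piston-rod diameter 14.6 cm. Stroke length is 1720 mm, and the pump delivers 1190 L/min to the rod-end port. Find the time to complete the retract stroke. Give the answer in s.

t ≈ 1.58 s

Rod-side annular area A_ann = π/4 × (21.1² − 14.6²) = 182.3 cm^2
Swept volume V = A × L; t = V / Q = A·L / Q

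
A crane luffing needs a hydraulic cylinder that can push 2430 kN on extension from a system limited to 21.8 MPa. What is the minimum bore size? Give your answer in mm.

Extension force acts on the full piston face: F = P × (π/4)D².
D = √(4F / (πP)) = √(4 × 2430 kN / (π × 21.8 MPa))

D ≈ 377 mm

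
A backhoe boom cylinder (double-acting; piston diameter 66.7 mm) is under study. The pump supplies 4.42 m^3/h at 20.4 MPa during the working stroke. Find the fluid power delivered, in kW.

Hydraulic power = P × Q

W ≈ 25.0 kW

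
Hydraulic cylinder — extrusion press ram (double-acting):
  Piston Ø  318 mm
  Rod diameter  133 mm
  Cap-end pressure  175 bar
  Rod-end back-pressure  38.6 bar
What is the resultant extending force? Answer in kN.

F ≈ 1140 kN

Cap-side area A_cap = π/4 × (318 mm)² = 79420 mm^2
Rod-side annular area A_ann = π/4 × (318² − 133²) = 65530 mm^2
Net thrust = P_cap·A_cap − P_rod·A_ann = 1390 kN − 252.9 kN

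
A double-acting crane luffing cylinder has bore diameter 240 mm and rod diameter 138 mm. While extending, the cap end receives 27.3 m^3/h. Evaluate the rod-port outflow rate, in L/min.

Q_out ≈ 305 L/min

Cap-side area A_cap = π/4 × (240 mm)² = 45240 mm^2
Rod-side annular area A_ann = π/4 × (240² − 138²) = 30280 mm^2
Piston speed v = Q_in/A_cap; rod-end outflow Q_out = v × A_ann = Q_in × A_ann/A_cap.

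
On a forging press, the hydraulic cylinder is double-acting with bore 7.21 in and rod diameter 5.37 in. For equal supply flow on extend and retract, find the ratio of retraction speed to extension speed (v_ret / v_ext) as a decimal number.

v_ret/v_ext ≈ 2.25

Cap-side area A_cap = π/4 × (7.21 in)² = 40.83 in^2
Rod-side annular area A_ann = π/4 × (7.21² − 5.37²) = 18.18 in^2
For equal Q, v ∝ 1/A, so v_ret/v_ext = A_cap/A_ann.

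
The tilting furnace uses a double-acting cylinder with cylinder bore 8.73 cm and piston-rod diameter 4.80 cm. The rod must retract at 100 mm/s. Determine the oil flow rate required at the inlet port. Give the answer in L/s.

Rod-side annular area A_ann = π/4 × (8.73² − 4.80²) = 41.76 cm^2
Q = A × v

Q ≈ 0.418 L/s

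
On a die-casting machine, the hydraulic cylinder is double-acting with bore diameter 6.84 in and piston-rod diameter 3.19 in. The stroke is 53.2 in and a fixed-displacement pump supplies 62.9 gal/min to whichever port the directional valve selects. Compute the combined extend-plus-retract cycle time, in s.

Cap-side area A_cap = π/4 × (6.84 in)² = 36.75 in^2
Rod-side annular area A_ann = π/4 × (6.84² − 3.19²) = 28.75 in^2
t_ext = A_cap·L/Q = 8.072 s
t_ret = A_ann·L/Q = 6.317 s
t_cycle = t_ext + t_ret

t ≈ 14.4 s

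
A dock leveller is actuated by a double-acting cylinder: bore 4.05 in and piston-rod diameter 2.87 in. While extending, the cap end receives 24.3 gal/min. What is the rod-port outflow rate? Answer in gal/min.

Cap-side area A_cap = π/4 × (4.05 in)² = 12.88 in^2
Rod-side annular area A_ann = π/4 × (4.05² − 2.87²) = 6.413 in^2
Piston speed v = Q_in/A_cap; rod-end outflow Q_out = v × A_ann = Q_in × A_ann/A_cap.

Q_out ≈ 12.1 gal/min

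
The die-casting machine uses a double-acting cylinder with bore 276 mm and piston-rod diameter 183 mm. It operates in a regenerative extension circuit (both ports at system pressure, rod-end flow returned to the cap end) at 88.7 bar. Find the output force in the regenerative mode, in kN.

F ≈ 233 kN

With equal pressure on both faces, forces on the annular region cancel; the net push is pressure × rod cross-section.
Rod cross-section A_rod = π/4 × (183 mm)² = 26300 mm^2
F = P × A_rod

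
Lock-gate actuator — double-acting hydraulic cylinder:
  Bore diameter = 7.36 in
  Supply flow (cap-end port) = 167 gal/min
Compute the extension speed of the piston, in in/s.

Cap-side area A_cap = π/4 × (7.36 in)² = 42.54 in^2
v = Q / A

v ≈ 15.1 in/s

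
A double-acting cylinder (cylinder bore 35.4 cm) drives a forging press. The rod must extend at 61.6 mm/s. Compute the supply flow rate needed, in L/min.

Q ≈ 364 L/min

Cap-side area A_cap = π/4 × (35.4 cm)² = 984.2 cm^2
Q = A × v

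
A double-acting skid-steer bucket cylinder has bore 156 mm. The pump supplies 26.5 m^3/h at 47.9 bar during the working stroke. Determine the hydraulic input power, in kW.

W ≈ 35.3 kW

Hydraulic power = P × Q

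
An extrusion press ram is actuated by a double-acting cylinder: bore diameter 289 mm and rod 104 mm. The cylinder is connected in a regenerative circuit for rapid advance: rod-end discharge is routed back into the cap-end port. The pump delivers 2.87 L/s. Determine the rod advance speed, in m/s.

v ≈ 0.338 m/s

In regeneration the rod-end outflow joins the pump flow into the cap end, so the net volume the pump must supply per unit advance equals the rod cross-section area.
Rod cross-section A_rod = π/4 × (104 mm)² = 8495 mm^2
v = Q_pump / A_rod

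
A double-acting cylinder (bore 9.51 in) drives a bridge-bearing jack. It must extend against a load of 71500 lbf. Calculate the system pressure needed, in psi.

Cap-side area A_cap = π/4 × (9.51 in)² = 71.03 in^2
P = F / A = 71500 lbf / A

P ≈ 1010 psi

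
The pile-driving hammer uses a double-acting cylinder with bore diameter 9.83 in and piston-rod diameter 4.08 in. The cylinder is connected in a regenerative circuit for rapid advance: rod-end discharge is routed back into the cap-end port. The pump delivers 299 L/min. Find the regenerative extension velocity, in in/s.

v ≈ 23.3 in/s

In regeneration the rod-end outflow joins the pump flow into the cap end, so the net volume the pump must supply per unit advance equals the rod cross-section area.
Rod cross-section A_rod = π/4 × (4.08 in)² = 13.07 in^2
v = Q_pump / A_rod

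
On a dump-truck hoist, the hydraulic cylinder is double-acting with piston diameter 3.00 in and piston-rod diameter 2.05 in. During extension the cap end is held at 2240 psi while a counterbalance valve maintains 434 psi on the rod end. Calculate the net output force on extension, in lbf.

F ≈ 14200 lbf

Cap-side area A_cap = π/4 × (3.00 in)² = 7.069 in^2
Rod-side annular area A_ann = π/4 × (3.00² − 2.05²) = 3.768 in^2
Net thrust = P_cap·A_cap − P_rod·A_ann = 15830 lbf − 1635 lbf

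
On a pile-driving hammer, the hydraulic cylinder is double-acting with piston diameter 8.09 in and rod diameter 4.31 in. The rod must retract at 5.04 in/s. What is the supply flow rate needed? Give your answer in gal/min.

Q ≈ 48.2 gal/min

Rod-side annular area A_ann = π/4 × (8.09² − 4.31²) = 36.81 in^2
Q = A × v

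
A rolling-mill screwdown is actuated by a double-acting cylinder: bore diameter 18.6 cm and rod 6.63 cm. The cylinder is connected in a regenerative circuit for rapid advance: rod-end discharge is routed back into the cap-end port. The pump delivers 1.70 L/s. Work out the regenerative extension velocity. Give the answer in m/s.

v ≈ 0.492 m/s

In regeneration the rod-end outflow joins the pump flow into the cap end, so the net volume the pump must supply per unit advance equals the rod cross-section area.
Rod cross-section A_rod = π/4 × (6.63 cm)² = 34.52 cm^2
v = Q_pump / A_rod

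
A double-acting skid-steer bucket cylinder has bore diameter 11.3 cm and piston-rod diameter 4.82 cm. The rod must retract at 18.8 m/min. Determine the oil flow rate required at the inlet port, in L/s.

Rod-side annular area A_ann = π/4 × (11.3² − 4.82²) = 82.04 cm^2
Q = A × v

Q ≈ 2.57 L/s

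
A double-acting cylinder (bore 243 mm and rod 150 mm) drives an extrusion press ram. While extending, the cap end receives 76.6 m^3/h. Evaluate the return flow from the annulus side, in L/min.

Q_out ≈ 790 L/min

Cap-side area A_cap = π/4 × (243 mm)² = 46380 mm^2
Rod-side annular area A_ann = π/4 × (243² − 150²) = 28710 mm^2
Piston speed v = Q_in/A_cap; rod-end outflow Q_out = v × A_ann = Q_in × A_ann/A_cap.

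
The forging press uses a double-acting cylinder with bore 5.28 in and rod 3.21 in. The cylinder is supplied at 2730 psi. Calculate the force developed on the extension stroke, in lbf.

F ≈ 59800 lbf

Cap-side area A_cap = π/4 × (5.28 in)² = 21.90 in^2
F = P × A_cap = 2730 psi × A_cap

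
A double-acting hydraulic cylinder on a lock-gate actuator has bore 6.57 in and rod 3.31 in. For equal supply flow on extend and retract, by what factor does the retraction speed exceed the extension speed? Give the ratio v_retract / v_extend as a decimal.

v_ret/v_ext ≈ 1.34

Cap-side area A_cap = π/4 × (6.57 in)² = 33.90 in^2
Rod-side annular area A_ann = π/4 × (6.57² − 3.31²) = 25.30 in^2
For equal Q, v ∝ 1/A, so v_ret/v_ext = A_cap/A_ann.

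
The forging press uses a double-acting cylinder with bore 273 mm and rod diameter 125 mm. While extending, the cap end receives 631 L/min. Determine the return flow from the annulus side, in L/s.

Cap-side area A_cap = π/4 × (273 mm)² = 58530 mm^2
Rod-side annular area A_ann = π/4 × (273² − 125²) = 46260 mm^2
Piston speed v = Q_in/A_cap; rod-end outflow Q_out = v × A_ann = Q_in × A_ann/A_cap.

Q_out ≈ 8.31 L/s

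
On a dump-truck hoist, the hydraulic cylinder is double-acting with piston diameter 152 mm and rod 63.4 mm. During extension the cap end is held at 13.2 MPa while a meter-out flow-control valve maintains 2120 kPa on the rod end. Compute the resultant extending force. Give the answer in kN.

Cap-side area A_cap = π/4 × (152 mm)² = 18150 mm^2
Rod-side annular area A_ann = π/4 × (152² − 63.4²) = 14990 mm^2
Net thrust = P_cap·A_cap − P_rod·A_ann = 239.5 kN − 31.78 kN

F ≈ 208 kN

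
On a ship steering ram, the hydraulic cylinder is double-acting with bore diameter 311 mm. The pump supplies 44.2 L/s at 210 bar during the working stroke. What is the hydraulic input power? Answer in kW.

W ≈ 928 kW

Hydraulic power = P × Q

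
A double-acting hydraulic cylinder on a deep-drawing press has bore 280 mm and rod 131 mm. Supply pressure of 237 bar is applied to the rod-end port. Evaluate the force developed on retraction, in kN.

F ≈ 1140 kN

Rod-side annular area A_ann = π/4 × (280² − 131²) = 48100 mm^2
On retraction the pressure acts on the annular area (bore minus rod).
F = P × A_ann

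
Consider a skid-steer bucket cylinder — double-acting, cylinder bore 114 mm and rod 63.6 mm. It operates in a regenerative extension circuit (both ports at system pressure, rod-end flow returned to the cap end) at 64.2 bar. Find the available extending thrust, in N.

F ≈ 20400 N

With equal pressure on both faces, forces on the annular region cancel; the net push is pressure × rod cross-section.
Rod cross-section A_rod = π/4 × (63.6 mm)² = 3177 mm^2
F = P × A_rod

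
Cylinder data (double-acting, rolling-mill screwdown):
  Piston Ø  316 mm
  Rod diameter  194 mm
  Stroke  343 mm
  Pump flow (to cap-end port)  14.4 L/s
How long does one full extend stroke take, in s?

Cap-side area A_cap = π/4 × (316 mm)² = 78430 mm^2
Swept volume V = A × L; t = V / Q = A·L / Q

t ≈ 1.87 s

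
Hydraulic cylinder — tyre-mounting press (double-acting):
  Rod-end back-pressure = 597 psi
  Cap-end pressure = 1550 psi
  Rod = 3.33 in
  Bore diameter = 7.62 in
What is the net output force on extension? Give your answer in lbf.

F ≈ 48700 lbf

Cap-side area A_cap = π/4 × (7.62 in)² = 45.60 in^2
Rod-side annular area A_ann = π/4 × (7.62² − 3.33²) = 36.89 in^2
Net thrust = P_cap·A_cap − P_rod·A_ann = 70690 lbf − 22030 lbf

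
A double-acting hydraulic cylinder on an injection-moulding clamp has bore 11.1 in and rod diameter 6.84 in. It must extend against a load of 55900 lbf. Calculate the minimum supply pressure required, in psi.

Cap-side area A_cap = π/4 × (11.1 in)² = 96.77 in^2
P = F / A = 55900 lbf / A

P ≈ 578 psi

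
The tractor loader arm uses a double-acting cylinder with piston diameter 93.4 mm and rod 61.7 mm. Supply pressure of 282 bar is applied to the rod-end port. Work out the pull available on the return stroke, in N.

Rod-side annular area A_ann = π/4 × (93.4² − 61.7²) = 3862 mm^2
On retraction the pressure acts on the annular area (bore minus rod).
F = P × A_ann

F ≈ 1.09e5 N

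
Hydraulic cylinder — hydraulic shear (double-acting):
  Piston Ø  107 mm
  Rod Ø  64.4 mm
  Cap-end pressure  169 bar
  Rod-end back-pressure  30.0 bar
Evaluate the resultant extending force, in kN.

Cap-side area A_cap = π/4 × (107 mm)² = 8992 mm^2
Rod-side annular area A_ann = π/4 × (107² − 64.4²) = 5735 mm^2
Net thrust = P_cap·A_cap − P_rod·A_ann = 152.0 kN − 17.20 kN

F ≈ 135 kN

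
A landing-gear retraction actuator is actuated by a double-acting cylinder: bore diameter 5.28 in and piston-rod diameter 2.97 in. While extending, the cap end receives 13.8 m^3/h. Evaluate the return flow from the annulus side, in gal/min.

Q_out ≈ 41.5 gal/min

Cap-side area A_cap = π/4 × (5.28 in)² = 21.90 in^2
Rod-side annular area A_ann = π/4 × (5.28² − 2.97²) = 14.97 in^2
Piston speed v = Q_in/A_cap; rod-end outflow Q_out = v × A_ann = Q_in × A_ann/A_cap.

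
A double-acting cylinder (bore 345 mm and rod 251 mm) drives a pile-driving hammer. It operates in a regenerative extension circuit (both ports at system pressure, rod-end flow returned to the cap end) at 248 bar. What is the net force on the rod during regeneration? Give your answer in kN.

F ≈ 1230 kN

With equal pressure on both faces, forces on the annular region cancel; the net push is pressure × rod cross-section.
Rod cross-section A_rod = π/4 × (251 mm)² = 49480 mm^2
F = P × A_rod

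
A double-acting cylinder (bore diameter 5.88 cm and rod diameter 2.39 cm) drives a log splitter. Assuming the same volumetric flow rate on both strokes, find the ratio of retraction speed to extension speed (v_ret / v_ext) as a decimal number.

Cap-side area A_cap = π/4 × (5.88 cm)² = 27.15 cm^2
Rod-side annular area A_ann = π/4 × (5.88² − 2.39²) = 22.67 cm^2
For equal Q, v ∝ 1/A, so v_ret/v_ext = A_cap/A_ann.

v_ret/v_ext ≈ 1.20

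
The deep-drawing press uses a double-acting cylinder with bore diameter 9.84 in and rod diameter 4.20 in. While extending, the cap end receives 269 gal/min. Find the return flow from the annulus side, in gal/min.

Cap-side area A_cap = π/4 × (9.84 in)² = 76.05 in^2
Rod-side annular area A_ann = π/4 × (9.84² − 4.20²) = 62.19 in^2
Piston speed v = Q_in/A_cap; rod-end outflow Q_out = v × A_ann = Q_in × A_ann/A_cap.

Q_out ≈ 220 gal/min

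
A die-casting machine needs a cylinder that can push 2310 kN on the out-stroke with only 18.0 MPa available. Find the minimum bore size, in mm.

Extension force acts on the full piston face: F = P × (π/4)D².
D = √(4F / (πP)) = √(4 × 2310 kN / (π × 18.0 MPa))

D ≈ 404 mm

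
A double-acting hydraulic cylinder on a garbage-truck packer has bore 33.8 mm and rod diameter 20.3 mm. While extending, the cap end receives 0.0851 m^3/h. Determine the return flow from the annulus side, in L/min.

Cap-side area A_cap = π/4 × (33.8 mm)² = 897.3 mm^2
Rod-side annular area A_ann = π/4 × (33.8² − 20.3²) = 573.6 mm^2
Piston speed v = Q_in/A_cap; rod-end outflow Q_out = v × A_ann = Q_in × A_ann/A_cap.

Q_out ≈ 0.907 L/min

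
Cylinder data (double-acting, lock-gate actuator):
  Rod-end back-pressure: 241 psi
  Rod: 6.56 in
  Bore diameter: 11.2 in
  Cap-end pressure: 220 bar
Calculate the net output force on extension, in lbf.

Cap-side area A_cap = π/4 × (11.2 in)² = 98.52 in^2
Rod-side annular area A_ann = π/4 × (11.2² − 6.56²) = 64.72 in^2
Net thrust = P_cap·A_cap − P_rod·A_ann = 3.144e5 lbf − 15600 lbf

F ≈ 2.99e5 lbf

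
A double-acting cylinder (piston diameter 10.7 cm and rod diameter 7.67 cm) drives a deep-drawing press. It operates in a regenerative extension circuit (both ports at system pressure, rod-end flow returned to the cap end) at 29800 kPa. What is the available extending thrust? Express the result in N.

F ≈ 1.38e5 N

With equal pressure on both faces, forces on the annular region cancel; the net push is pressure × rod cross-section.
Rod cross-section A_rod = π/4 × (7.67 cm)² = 46.20 cm^2
F = P × A_rod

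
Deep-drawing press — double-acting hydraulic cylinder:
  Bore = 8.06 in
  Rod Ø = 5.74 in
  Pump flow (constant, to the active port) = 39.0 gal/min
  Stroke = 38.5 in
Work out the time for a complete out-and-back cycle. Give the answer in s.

t ≈ 19.5 s

Cap-side area A_cap = π/4 × (8.06 in)² = 51.02 in^2
Rod-side annular area A_ann = π/4 × (8.06² − 5.74²) = 25.15 in^2
t_ext = A_cap·L/Q = 13.08 s
t_ret = A_ann·L/Q = 6.448 s
t_cycle = t_ext + t_ret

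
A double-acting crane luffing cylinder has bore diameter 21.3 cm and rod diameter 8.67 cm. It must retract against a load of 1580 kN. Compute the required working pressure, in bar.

Rod-side annular area A_ann = π/4 × (21.3² − 8.67²) = 297.3 cm^2
Retraction: pressure acts on the annular area.
P = F / A = 1580 kN / A

P ≈ 531 bar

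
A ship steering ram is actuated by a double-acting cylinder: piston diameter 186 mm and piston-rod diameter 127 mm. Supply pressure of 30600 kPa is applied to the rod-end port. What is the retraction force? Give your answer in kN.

F ≈ 444 kN

Rod-side annular area A_ann = π/4 × (186² − 127²) = 14500 mm^2
On retraction the pressure acts on the annular area (bore minus rod).
F = P × A_ann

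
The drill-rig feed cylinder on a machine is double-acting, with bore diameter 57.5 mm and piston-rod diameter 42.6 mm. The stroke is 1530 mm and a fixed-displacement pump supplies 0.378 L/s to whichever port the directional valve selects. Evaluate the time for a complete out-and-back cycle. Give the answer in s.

t ≈ 15.3 s

Cap-side area A_cap = π/4 × (57.5 mm)² = 2597 mm^2
Rod-side annular area A_ann = π/4 × (57.5² − 42.6²) = 1171 mm^2
t_ext = A_cap·L/Q = 10.51 s
t_ret = A_ann·L/Q = 4.741 s
t_cycle = t_ext + t_ret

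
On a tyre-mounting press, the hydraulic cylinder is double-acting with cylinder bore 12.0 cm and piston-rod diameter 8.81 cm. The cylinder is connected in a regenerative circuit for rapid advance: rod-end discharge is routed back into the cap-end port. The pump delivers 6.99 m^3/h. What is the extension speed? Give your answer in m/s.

In regeneration the rod-end outflow joins the pump flow into the cap end, so the net volume the pump must supply per unit advance equals the rod cross-section area.
Rod cross-section A_rod = π/4 × (8.81 cm)² = 60.96 cm^2
v = Q_pump / A_rod

v ≈ 0.319 m/s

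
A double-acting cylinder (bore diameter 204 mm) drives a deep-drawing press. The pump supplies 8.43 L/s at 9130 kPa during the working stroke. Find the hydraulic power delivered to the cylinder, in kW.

Hydraulic power = P × Q

W ≈ 77.0 kW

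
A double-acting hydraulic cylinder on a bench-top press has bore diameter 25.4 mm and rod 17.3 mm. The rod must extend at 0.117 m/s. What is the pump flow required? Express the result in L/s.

Cap-side area A_cap = π/4 × (25.4 mm)² = 506.7 mm^2
Q = A × v

Q ≈ 0.0593 L/s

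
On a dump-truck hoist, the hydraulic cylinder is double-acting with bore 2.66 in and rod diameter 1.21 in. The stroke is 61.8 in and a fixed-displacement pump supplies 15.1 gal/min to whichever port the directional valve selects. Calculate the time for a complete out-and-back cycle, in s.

Cap-side area A_cap = π/4 × (2.66 in)² = 5.557 in^2
Rod-side annular area A_ann = π/4 × (2.66² − 1.21²) = 4.407 in^2
t_ext = A_cap·L/Q = 5.908 s
t_ret = A_ann·L/Q = 4.685 s
t_cycle = t_ext + t_ret

t ≈ 10.6 s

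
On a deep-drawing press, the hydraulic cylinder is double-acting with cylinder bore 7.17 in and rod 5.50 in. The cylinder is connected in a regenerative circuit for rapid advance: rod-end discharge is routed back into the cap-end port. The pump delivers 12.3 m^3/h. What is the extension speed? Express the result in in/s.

v ≈ 8.78 in/s

In regeneration the rod-end outflow joins the pump flow into the cap end, so the net volume the pump must supply per unit advance equals the rod cross-section area.
Rod cross-section A_rod = π/4 × (5.50 in)² = 23.76 in^2
v = Q_pump / A_rod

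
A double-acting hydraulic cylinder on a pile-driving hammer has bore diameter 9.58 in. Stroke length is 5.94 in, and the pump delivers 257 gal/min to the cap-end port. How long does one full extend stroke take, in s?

t ≈ 0.433 s

Cap-side area A_cap = π/4 × (9.58 in)² = 72.08 in^2
Swept volume V = A × L; t = V / Q = A·L / Q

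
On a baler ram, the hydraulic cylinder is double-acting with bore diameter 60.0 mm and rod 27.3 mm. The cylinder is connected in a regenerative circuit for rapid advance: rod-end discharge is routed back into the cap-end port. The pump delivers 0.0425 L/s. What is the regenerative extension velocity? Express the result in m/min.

v ≈ 4.36 m/min

In regeneration the rod-end outflow joins the pump flow into the cap end, so the net volume the pump must supply per unit advance equals the rod cross-section area.
Rod cross-section A_rod = π/4 × (27.3 mm)² = 585.3 mm^2
v = Q_pump / A_rod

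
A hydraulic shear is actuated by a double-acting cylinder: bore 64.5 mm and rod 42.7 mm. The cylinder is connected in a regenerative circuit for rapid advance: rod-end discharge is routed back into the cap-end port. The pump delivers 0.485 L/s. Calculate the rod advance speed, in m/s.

v ≈ 0.339 m/s

In regeneration the rod-end outflow joins the pump flow into the cap end, so the net volume the pump must supply per unit advance equals the rod cross-section area.
Rod cross-section A_rod = π/4 × (42.7 mm)² = 1432 mm^2
v = Q_pump / A_rod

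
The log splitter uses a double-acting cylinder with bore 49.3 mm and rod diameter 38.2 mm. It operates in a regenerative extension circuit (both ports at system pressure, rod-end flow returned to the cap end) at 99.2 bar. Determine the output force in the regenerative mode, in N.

With equal pressure on both faces, forces on the annular region cancel; the net push is pressure × rod cross-section.
Rod cross-section A_rod = π/4 × (38.2 mm)² = 1146 mm^2
F = P × A_rod

F ≈ 11400 N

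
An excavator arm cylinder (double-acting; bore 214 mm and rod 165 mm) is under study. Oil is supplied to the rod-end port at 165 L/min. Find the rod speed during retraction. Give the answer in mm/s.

v ≈ 189 mm/s

Rod-side annular area A_ann = π/4 × (214² − 165²) = 14590 mm^2
Flow into the rod-end port fills the annular volume.
v = Q / A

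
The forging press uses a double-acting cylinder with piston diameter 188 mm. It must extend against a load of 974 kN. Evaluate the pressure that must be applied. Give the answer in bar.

P ≈ 351 bar

Cap-side area A_cap = π/4 × (188 mm)² = 27760 mm^2
P = F / A = 974 kN / A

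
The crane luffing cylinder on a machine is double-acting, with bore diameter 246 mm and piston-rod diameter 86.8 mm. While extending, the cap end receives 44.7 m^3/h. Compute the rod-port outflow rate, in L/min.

Q_out ≈ 652 L/min

Cap-side area A_cap = π/4 × (246 mm)² = 47530 mm^2
Rod-side annular area A_ann = π/4 × (246² − 86.8²) = 41610 mm^2
Piston speed v = Q_in/A_cap; rod-end outflow Q_out = v × A_ann = Q_in × A_ann/A_cap.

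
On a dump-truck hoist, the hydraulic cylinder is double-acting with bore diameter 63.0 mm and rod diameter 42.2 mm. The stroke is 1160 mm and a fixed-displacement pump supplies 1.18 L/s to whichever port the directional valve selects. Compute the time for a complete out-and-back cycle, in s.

t ≈ 4.75 s

Cap-side area A_cap = π/4 × (63.0 mm)² = 3117 mm^2
Rod-side annular area A_ann = π/4 × (63.0² − 42.2²) = 1719 mm^2
t_ext = A_cap·L/Q = 3.064 s
t_ret = A_ann·L/Q = 1.689 s
t_cycle = t_ext + t_ret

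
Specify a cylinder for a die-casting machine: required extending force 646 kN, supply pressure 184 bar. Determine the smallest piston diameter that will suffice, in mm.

Extension force acts on the full piston face: F = P × (π/4)D².
D = √(4F / (πP)) = √(4 × 646 kN / (π × 184 bar))

D ≈ 211 mm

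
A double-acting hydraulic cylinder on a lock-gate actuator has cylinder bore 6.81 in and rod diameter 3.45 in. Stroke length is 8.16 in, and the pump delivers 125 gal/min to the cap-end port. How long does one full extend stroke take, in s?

Cap-side area A_cap = π/4 × (6.81 in)² = 36.42 in^2
Swept volume V = A × L; t = V / Q = A·L / Q

t ≈ 0.618 s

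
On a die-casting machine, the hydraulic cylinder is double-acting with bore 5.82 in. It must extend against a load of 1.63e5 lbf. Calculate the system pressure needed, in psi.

P ≈ 6130 psi

Cap-side area A_cap = π/4 × (5.82 in)² = 26.60 in^2
P = F / A = 1.63e5 lbf / A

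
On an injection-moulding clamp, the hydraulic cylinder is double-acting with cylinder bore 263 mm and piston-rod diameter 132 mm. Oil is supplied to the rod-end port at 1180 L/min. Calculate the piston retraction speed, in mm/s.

v ≈ 484 mm/s

Rod-side annular area A_ann = π/4 × (263² − 132²) = 40640 mm^2
Flow into the rod-end port fills the annular volume.
v = Q / A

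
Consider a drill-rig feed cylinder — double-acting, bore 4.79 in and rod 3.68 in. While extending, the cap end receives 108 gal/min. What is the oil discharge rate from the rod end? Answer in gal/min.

Cap-side area A_cap = π/4 × (4.79 in)² = 18.02 in^2
Rod-side annular area A_ann = π/4 × (4.79² − 3.68²) = 7.384 in^2
Piston speed v = Q_in/A_cap; rod-end outflow Q_out = v × A_ann = Q_in × A_ann/A_cap.

Q_out ≈ 44.3 gal/min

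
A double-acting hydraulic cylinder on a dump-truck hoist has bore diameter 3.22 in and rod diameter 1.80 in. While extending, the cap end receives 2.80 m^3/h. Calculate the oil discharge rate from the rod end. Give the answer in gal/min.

Cap-side area A_cap = π/4 × (3.22 in)² = 8.143 in^2
Rod-side annular area A_ann = π/4 × (3.22² − 1.80²) = 5.599 in^2
Piston speed v = Q_in/A_cap; rod-end outflow Q_out = v × A_ann = Q_in × A_ann/A_cap.

Q_out ≈ 8.48 gal/min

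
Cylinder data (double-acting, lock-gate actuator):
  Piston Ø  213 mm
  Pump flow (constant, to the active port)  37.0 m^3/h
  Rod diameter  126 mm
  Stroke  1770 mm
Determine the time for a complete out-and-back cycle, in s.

t ≈ 10.1 s

Cap-side area A_cap = π/4 × (213 mm)² = 35630 mm^2
Rod-side annular area A_ann = π/4 × (213² − 126²) = 23160 mm^2
t_ext = A_cap·L/Q = 6.137 s
t_ret = A_ann·L/Q = 3.989 s
t_cycle = t_ext + t_ret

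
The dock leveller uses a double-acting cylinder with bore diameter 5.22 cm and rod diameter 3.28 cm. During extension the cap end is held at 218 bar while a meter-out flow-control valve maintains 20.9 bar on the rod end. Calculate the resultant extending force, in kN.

F ≈ 43.9 kN

Cap-side area A_cap = π/4 × (5.22 cm)² = 21.40 cm^2
Rod-side annular area A_ann = π/4 × (5.22² − 3.28²) = 12.95 cm^2
Net thrust = P_cap·A_cap − P_rod·A_ann = 46.65 kN − 2.707 kN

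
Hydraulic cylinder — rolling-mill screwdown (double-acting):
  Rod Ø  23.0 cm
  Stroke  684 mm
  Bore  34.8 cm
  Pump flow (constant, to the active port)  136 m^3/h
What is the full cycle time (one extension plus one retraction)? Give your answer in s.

t ≈ 2.69 s

Cap-side area A_cap = π/4 × (34.8 cm)² = 951.1 cm^2
Rod-side annular area A_ann = π/4 × (34.8² − 23.0²) = 535.7 cm^2
t_ext = A_cap·L/Q = 1.722 s
t_ret = A_ann·L/Q = 0.9699 s
t_cycle = t_ext + t_ret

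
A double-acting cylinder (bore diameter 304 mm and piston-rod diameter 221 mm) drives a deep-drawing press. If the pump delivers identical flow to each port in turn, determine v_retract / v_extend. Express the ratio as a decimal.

Cap-side area A_cap = π/4 × (304 mm)² = 72580 mm^2
Rod-side annular area A_ann = π/4 × (304² − 221²) = 34220 mm^2
For equal Q, v ∝ 1/A, so v_ret/v_ext = A_cap/A_ann.

v_ret/v_ext ≈ 2.12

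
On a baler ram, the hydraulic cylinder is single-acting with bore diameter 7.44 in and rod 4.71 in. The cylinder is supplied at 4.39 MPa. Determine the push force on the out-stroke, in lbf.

F ≈ 27700 lbf

Cap-side area A_cap = π/4 × (7.44 in)² = 43.47 in^2
F = P × A_cap = 4.39 MPa × A_cap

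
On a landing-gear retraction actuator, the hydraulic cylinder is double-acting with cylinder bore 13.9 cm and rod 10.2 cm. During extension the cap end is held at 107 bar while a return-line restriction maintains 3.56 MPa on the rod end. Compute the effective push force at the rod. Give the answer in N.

F ≈ 1.37e5 N

Cap-side area A_cap = π/4 × (13.9 cm)² = 151.7 cm^2
Rod-side annular area A_ann = π/4 × (13.9² − 10.2²) = 70.03 cm^2
Net thrust = P_cap·A_cap − P_rod·A_ann = 1.624e5 N − 24930 N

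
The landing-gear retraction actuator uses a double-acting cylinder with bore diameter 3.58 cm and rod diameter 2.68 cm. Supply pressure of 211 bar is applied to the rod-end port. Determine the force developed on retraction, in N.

F ≈ 9340 N

Rod-side annular area A_ann = π/4 × (3.58² − 2.68²) = 4.425 cm^2
On retraction the pressure acts on the annular area (bore minus rod).
F = P × A_ann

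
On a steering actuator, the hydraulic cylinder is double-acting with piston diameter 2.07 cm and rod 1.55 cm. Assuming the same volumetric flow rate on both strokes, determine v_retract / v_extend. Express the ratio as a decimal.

Cap-side area A_cap = π/4 × (2.07 cm)² = 3.365 cm^2
Rod-side annular area A_ann = π/4 × (2.07² − 1.55²) = 1.478 cm^2
For equal Q, v ∝ 1/A, so v_ret/v_ext = A_cap/A_ann.

v_ret/v_ext ≈ 2.28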